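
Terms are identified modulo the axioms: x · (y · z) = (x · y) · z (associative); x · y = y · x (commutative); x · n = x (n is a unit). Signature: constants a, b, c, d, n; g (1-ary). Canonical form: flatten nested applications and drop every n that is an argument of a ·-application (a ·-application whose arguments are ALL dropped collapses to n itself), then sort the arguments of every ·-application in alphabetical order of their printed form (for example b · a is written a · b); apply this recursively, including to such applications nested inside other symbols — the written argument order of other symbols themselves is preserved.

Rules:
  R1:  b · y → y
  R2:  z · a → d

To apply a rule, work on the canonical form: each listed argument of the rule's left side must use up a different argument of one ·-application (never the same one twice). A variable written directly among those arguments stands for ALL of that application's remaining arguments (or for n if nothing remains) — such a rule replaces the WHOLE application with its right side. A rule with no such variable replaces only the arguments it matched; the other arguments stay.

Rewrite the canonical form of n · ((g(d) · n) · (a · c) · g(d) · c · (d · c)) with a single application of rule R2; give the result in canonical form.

Canonical form:  a · c · c · c · d · g(d) · g(d)
Apply R2:  consuming a;  z := c · c · c · d · g(d) · g(d)
The variable takes the whole remainder — replace the entire application.
Giving:  d

Answer: d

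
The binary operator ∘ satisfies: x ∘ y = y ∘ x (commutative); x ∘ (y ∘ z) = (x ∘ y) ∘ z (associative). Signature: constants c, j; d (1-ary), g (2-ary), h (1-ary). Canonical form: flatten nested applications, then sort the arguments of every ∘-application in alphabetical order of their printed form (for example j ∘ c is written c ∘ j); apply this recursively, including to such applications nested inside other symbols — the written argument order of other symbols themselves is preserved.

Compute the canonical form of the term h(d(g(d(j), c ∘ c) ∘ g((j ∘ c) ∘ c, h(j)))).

Answer: h(d(g(c ∘ c ∘ j, h(j)) ∘ g(d(j), c ∘ c)))

Derivation:
Focus inside:  g(d(j), c ∘ c) ∘ g((j ∘ c) ∘ c, h(j))
Canonicalize subterm:  g((j ∘ c) ∘ c, h(j))  →  g(c ∘ c ∘ j, h(j))
Sort:  g(c ∘ c ∘ j, h(j)) ∘ g(d(j), c ∘ c)
Reassemble:  h(d(g(c ∘ c ∘ j, h(j)) ∘ g(d(j), c ∘ c)))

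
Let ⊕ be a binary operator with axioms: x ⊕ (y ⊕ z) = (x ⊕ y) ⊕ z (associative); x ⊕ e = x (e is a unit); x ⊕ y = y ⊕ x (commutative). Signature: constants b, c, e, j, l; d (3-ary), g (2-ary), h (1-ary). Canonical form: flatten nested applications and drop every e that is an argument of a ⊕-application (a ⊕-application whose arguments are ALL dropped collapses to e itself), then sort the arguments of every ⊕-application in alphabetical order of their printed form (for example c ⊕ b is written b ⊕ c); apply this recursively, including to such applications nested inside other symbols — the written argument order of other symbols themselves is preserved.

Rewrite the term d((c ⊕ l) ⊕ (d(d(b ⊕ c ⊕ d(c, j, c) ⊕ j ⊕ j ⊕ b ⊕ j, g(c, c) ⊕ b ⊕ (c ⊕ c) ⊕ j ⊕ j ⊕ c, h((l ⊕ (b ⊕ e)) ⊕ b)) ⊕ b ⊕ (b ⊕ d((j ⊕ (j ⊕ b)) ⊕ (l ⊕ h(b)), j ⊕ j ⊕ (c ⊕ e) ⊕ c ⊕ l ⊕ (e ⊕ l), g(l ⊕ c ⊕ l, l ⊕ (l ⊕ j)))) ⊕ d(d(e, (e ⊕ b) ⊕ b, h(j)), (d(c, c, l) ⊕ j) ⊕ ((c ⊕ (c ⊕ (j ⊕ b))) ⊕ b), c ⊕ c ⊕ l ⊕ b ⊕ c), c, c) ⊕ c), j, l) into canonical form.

Answer: d(c ⊕ c ⊕ d(b ⊕ b ⊕ d(b ⊕ b ⊕ c ⊕ d(c, j, c) ⊕ j ⊕ j ⊕ j, b ⊕ c ⊕ c ⊕ c ⊕ g(c, c) ⊕ j ⊕ j, h(b ⊕ b ⊕ l)) ⊕ d(b ⊕ h(b) ⊕ j ⊕ j ⊕ l, c ⊕ c ⊕ j ⊕ j ⊕ l ⊕ l, g(c ⊕ l ⊕ l, j ⊕ l ⊕ l)) ⊕ d(d(e, b ⊕ b, h(j)), b ⊕ b ⊕ c ⊕ c ⊕ d(c, c, l) ⊕ j ⊕ j, b ⊕ c ⊕ c ⊕ c ⊕ l), c, c) ⊕ l, j, l)

Derivation:
Focus inside:  (c ⊕ l) ⊕ (d(d(b ⊕ c ⊕ d(c, j, c) ⊕ j ⊕ j ⊕ b ⊕ j, g(c, c) ⊕ b ⊕ (c ⊕ c) ⊕ j ⊕ j ⊕ c, h((l ⊕ (b ⊕ e)) ⊕ b)) ⊕ b ⊕ (b ⊕ d((j ⊕ (j ⊕ b)) ⊕ (l ⊕ h(b)), j ⊕ j ⊕ (c ⊕ e) ⊕ c ⊕ l ⊕ (e ⊕ l), g(l ⊕ c ⊕ l, l ⊕ (l ⊕ j)))) ⊕ d(d(e, (e ⊕ b) ⊕ b, h(j)), (d(c, c, l) ⊕ j) ⊕ ((c ⊕ (c ⊕ (j ⊕ b))) ⊕ b), c ⊕ c ⊕ l ⊕ b ⊕ c), c, c) ⊕ c)
Flatten:  c ⊕ l ⊕ d(d(b ⊕ c ⊕ d(c, j, c) ⊕ j ⊕ j ⊕ b ⊕ j, g(c, c) ⊕ b ⊕ (c ⊕ c) ⊕ j ⊕ j ⊕ c, h((l ⊕ (b ⊕ e)) ⊕ b)) ⊕ b ⊕ (b ⊕ d((j ⊕ (j ⊕ b)) ⊕ (l ⊕ h(b)), j ⊕ j ⊕ (c ⊕ e) ⊕ c ⊕ l ⊕ (e ⊕ l), g(l ⊕ c ⊕ l, l ⊕ (l ⊕ j)))) ⊕ d(d(e, (e ⊕ b) ⊕ b, h(j)), (d(c, c, l) ⊕ j) ⊕ ((c ⊕ (c ⊕ (j ⊕ b))) ⊕ b), c ⊕ c ⊕ l ⊕ b ⊕ c), c, c) ⊕ c
Inside:  d(d(b ⊕ c ⊕ d(c, j, c) ⊕ j ⊕ j ⊕ b ⊕ j, g(c, c) ⊕ b ⊕ (c ⊕ c) ⊕ j ⊕ j ⊕ c, h((l ⊕ (b ⊕ e)) ⊕ b)) ⊕ b ⊕ (b ⊕ d((j ⊕ (j ⊕ b)) ⊕ (l ⊕ h(b)), j ⊕ j ⊕ (c ⊕ e) ⊕ c ⊕ l ⊕ (e ⊕ l), g(l ⊕ c ⊕ l, l ⊕ (l ⊕ j)))) ⊕ d(d(e, (e ⊕ b) ⊕ b, h(j)), (d(c, c, l) ⊕ j) ⊕ ((c ⊕ (c ⊕ (j ⊕ b))) ⊕ b), c ⊕ c ⊕ l ⊕ b ⊕ c), c, c)  →  d(b ⊕ b ⊕ d(b ⊕ b ⊕ c ⊕ d(c, j, c) ⊕ j ⊕ j ⊕ j, b ⊕ c ⊕ c ⊕ c ⊕ g(c, c) ⊕ j ⊕ j, h(b ⊕ b ⊕ l)) ⊕ d(b ⊕ h(b) ⊕ j ⊕ j ⊕ l, c ⊕ c ⊕ j ⊕ j ⊕ l ⊕ l, g(c ⊕ l ⊕ l, j ⊕ l ⊕ l)) ⊕ d(d(e, b ⊕ b, h(j)), b ⊕ b ⊕ c ⊕ c ⊕ d(c, c, l) ⊕ j ⊕ j, b ⊕ c ⊕ c ⊕ c ⊕ l), c, c)
Sort:  c ⊕ c ⊕ d(b ⊕ b ⊕ d(b ⊕ b ⊕ c ⊕ d(c, j, c) ⊕ j ⊕ j ⊕ j, b ⊕ c ⊕ c ⊕ c ⊕ g(c, c) ⊕ j ⊕ j, h(b ⊕ b ⊕ l)) ⊕ d(b ⊕ h(b) ⊕ j ⊕ j ⊕ l, c ⊕ c ⊕ j ⊕ j ⊕ l ⊕ l, g(c ⊕ l ⊕ l, j ⊕ l ⊕ l)) ⊕ d(d(e, b ⊕ b, h(j)), b ⊕ b ⊕ c ⊕ c ⊕ d(c, c, l) ⊕ j ⊕ j, b ⊕ c ⊕ c ⊕ c ⊕ l), c, c) ⊕ l
Rebuild:  d(c ⊕ c ⊕ d(b ⊕ b ⊕ d(b ⊕ b ⊕ c ⊕ d(c, j, c) ⊕ j ⊕ j ⊕ j, b ⊕ c ⊕ c ⊕ c ⊕ g(c, c) ⊕ j ⊕ j, h(b ⊕ b ⊕ l)) ⊕ d(b ⊕ h(b) ⊕ j ⊕ j ⊕ l, c ⊕ c ⊕ j ⊕ j ⊕ l ⊕ l, g(c ⊕ l ⊕ l, j ⊕ l ⊕ l)) ⊕ d(d(e, b ⊕ b, h(j)), b ⊕ b ⊕ c ⊕ c ⊕ d(c, c, l) ⊕ j ⊕ j, b ⊕ c ⊕ c ⊕ c ⊕ l), c, c) ⊕ l, j, l)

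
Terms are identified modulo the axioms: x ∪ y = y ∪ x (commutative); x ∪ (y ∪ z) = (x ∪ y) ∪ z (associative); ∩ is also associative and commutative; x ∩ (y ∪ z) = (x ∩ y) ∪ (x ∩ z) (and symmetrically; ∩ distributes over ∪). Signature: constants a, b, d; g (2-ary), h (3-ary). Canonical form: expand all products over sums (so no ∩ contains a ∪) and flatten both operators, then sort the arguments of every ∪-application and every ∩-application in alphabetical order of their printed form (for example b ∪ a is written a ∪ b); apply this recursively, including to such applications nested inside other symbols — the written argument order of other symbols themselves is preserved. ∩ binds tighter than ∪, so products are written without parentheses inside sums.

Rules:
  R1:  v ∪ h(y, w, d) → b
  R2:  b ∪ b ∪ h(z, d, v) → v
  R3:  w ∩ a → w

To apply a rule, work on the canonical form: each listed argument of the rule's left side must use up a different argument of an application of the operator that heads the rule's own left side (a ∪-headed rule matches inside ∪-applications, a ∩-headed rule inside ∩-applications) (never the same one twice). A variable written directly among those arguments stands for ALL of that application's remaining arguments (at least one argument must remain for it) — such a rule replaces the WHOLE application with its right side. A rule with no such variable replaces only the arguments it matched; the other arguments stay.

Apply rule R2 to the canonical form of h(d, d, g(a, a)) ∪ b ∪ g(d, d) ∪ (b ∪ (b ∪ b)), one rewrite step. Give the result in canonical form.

Canonical form:  b ∪ b ∪ b ∪ b ∪ g(d, d) ∪ h(d, d, g(a, a))
Apply R2:  consuming b, b, h(d, d, g(a, a));  v := g(a, a), z := d
Result:  b ∪ b ∪ g(a, a) ∪ g(d, d)

Answer: b ∪ b ∪ g(a, a) ∪ g(d, d)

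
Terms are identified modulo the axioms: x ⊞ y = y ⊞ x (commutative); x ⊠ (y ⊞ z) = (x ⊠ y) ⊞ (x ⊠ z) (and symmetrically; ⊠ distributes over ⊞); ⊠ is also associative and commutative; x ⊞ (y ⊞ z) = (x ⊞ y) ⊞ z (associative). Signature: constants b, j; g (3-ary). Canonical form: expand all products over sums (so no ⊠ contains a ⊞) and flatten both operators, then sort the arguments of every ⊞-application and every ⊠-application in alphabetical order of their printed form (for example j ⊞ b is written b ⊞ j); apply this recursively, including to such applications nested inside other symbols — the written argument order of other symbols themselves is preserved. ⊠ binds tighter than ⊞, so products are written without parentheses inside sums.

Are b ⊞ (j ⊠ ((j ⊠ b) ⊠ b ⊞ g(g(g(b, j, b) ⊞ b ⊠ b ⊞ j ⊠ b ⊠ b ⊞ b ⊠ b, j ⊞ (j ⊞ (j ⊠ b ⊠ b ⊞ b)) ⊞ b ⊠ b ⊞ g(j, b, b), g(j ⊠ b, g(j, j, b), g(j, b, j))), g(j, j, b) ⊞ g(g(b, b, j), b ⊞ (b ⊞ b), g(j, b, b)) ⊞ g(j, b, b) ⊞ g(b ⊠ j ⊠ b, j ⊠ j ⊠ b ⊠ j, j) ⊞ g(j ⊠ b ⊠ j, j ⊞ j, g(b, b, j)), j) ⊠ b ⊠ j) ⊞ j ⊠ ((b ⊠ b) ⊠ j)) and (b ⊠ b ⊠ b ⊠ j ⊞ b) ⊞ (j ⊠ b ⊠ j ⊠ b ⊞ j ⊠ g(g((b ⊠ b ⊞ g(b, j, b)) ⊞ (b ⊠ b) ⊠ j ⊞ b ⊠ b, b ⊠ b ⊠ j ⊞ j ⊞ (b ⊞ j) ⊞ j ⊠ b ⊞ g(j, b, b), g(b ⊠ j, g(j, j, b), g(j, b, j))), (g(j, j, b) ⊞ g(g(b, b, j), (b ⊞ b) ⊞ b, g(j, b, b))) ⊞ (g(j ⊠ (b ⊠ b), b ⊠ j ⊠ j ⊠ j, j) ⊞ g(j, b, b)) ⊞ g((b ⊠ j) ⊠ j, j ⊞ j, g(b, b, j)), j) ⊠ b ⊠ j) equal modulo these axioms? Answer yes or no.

Left:  b ⊞ (j ⊠ ((j ⊠ b) ⊠ b ⊞ g(g(g(b, j, b) ⊞ b ⊠ b ⊞ j ⊠ b ⊠ b ⊞ b ⊠ b, j ⊞ (j ⊞ (j ⊠ b ⊠ b ⊞ b)) ⊞ b ⊠ b ⊞ g(j, b, b), g(j ⊠ b, g(j, j, b), g(j, b, j))), g(j, j, b) ⊞ g(g(b, b, j), b ⊞ (b ⊞ b), g(j, b, b)) ⊞ g(j, b, b) ⊞ g(b ⊠ j ⊠ b, j ⊠ j ⊠ b ⊠ j, j) ⊞ g(j ⊠ b ⊠ j, j ⊞ j, g(b, b, j)), j) ⊠ b ⊠ j) ⊞ j ⊠ ((b ⊠ b) ⊠ j))
  Expand products over sums:  b ⊞ b ⊠ b ⊠ j ⊠ j ⊞ b ⊠ g(g(b ⊠ b ⊞ b ⊠ b ⊞ b ⊠ b ⊠ j ⊞ g(b, j, b), b ⊞ b ⊠ b ⊞ b ⊠ b ⊠ j ⊞ g(j, b, b) ⊞ j ⊞ j, g(b ⊠ j, g(j, j, b), g(j, b, j))), g(b ⊠ b ⊠ j, b ⊠ j ⊠ j ⊠ j, j) ⊞ g(b ⊠ j ⊠ j, j ⊞ j, g(b, b, j)) ⊞ g(g(b, b, j), b ⊞ b ⊞ b, g(j, b, b)) ⊞ g(j, b, b) ⊞ g(j, j, b), j) ⊠ j ⊠ j ⊞ b ⊠ b ⊠ j ⊠ j
  Sort:  b ⊞ b ⊠ b ⊠ j ⊠ j ⊞ b ⊠ b ⊠ j ⊠ j ⊞ b ⊠ g(g(b ⊠ b ⊞ b ⊠ b ⊞ b ⊠ b ⊠ j ⊞ g(b, j, b), b ⊞ b ⊠ b ⊞ b ⊠ b ⊠ j ⊞ g(j, b, b) ⊞ j ⊞ j, g(b ⊠ j, g(j, j, b), g(j, b, j))), g(b ⊠ b ⊠ j, b ⊠ j ⊠ j ⊠ j, j) ⊞ g(b ⊠ j ⊠ j, j ⊞ j, g(b, b, j)) ⊞ g(g(b, b, j), b ⊞ b ⊞ b, g(j, b, b)) ⊞ g(j, b, b) ⊞ g(j, j, b), j) ⊠ j ⊠ j
Right:  (b ⊠ b ⊠ b ⊠ j ⊞ b) ⊞ (j ⊠ b ⊠ j ⊠ b ⊞ j ⊠ g(g((b ⊠ b ⊞ g(b, j, b)) ⊞ (b ⊠ b) ⊠ j ⊞ b ⊠ b, b ⊠ b ⊠ j ⊞ j ⊞ (b ⊞ j) ⊞ j ⊠ b ⊞ g(j, b, b), g(b ⊠ j, g(j, j, b), g(j, b, j))), (g(j, j, b) ⊞ g(g(b, b, j), (b ⊞ b) ⊞ b, g(j, b, b))) ⊞ (g(j ⊠ (b ⊠ b), b ⊠ j ⊠ j ⊠ j, j) ⊞ g(j, b, b)) ⊞ g((b ⊠ j) ⊠ j, j ⊞ j, g(b, b, j)), j) ⊠ b ⊠ j)
  Flatten:  b ⊠ b ⊠ b ⊠ j ⊞ b ⊞ b ⊠ b ⊠ j ⊠ j ⊞ b ⊠ g(g(b ⊠ b ⊞ b ⊠ b ⊞ b ⊠ b ⊠ j ⊞ g(b, j, b), b ⊞ b ⊠ b ⊠ j ⊞ b ⊠ j ⊞ g(j, b, b) ⊞ j ⊞ j, g(b ⊠ j, g(j, j, b), g(j, b, j))), g(b ⊠ b ⊠ j, b ⊠ j ⊠ j ⊠ j, j) ⊞ g(b ⊠ j ⊠ j, j ⊞ j, g(b, b, j)) ⊞ g(g(b, b, j), b ⊞ b ⊞ b, g(j, b, b)) ⊞ g(j, b, b) ⊞ g(j, j, b), j) ⊠ j ⊠ j
  Sort:  b ⊞ b ⊠ b ⊠ b ⊠ j ⊞ b ⊠ b ⊠ j ⊠ j ⊞ b ⊠ g(g(b ⊠ b ⊞ b ⊠ b ⊞ b ⊠ b ⊠ j ⊞ g(b, j, b), b ⊞ b ⊠ b ⊠ j ⊞ b ⊠ j ⊞ g(j, b, b) ⊞ j ⊞ j, g(b ⊠ j, g(j, j, b), g(j, b, j))), g(b ⊠ b ⊠ j, b ⊠ j ⊠ j ⊠ j, j) ⊞ g(b ⊠ j ⊠ j, j ⊞ j, g(b, b, j)) ⊞ g(g(b, b, j), b ⊞ b ⊞ b, g(j, b, b)) ⊞ g(j, b, b) ⊞ g(j, j, b), j) ⊠ j ⊠ j

Answer: no — b ⊞ b ⊠ b ⊠ j ⊠ j ⊞ b ⊠ b ⊠ j ⊠ j ⊞ b ⊠ g(g(b ⊠ b ⊞ b ⊠ b ⊞ b ⊠ b ⊠ j ⊞ g(b, j, b), b ⊞ b ⊠ b ⊞ b ⊠ b ⊠ j ⊞ g(j, b, b) ⊞ j ⊞ j, g(b ⊠ j, g(j, j, b), g(j, b, j))), g(b ⊠ b ⊠ j, b ⊠ j ⊠ j ⊠ j, j) ⊞ g(b ⊠ j ⊠ j, j ⊞ j, g(b, b, j)) ⊞ g(g(b, b, j), b ⊞ b ⊞ b, g(j, b, b)) ⊞ g(j, b, b) ⊞ g(j, j, b), j) ⊠ j ⊠ j vs b ⊞ b ⊠ b ⊠ b ⊠ j ⊞ b ⊠ b ⊠ j ⊠ j ⊞ b ⊠ g(g(b ⊠ b ⊞ b ⊠ b ⊞ b ⊠ b ⊠ j ⊞ g(b, j, b), b ⊞ b ⊠ b ⊠ j ⊞ b ⊠ j ⊞ g(j, b, b) ⊞ j ⊞ j, g(b ⊠ j, g(j, j, b), g(j, b, j))), g(b ⊠ b ⊠ j, b ⊠ j ⊠ j ⊠ j, j) ⊞ g(b ⊠ j ⊠ j, j ⊞ j, g(b, b, j)) ⊞ g(g(b, b, j), b ⊞ b ⊞ b, g(j, b, b)) ⊞ g(j, b, b) ⊞ g(j, j, b), j) ⊠ j ⊠ j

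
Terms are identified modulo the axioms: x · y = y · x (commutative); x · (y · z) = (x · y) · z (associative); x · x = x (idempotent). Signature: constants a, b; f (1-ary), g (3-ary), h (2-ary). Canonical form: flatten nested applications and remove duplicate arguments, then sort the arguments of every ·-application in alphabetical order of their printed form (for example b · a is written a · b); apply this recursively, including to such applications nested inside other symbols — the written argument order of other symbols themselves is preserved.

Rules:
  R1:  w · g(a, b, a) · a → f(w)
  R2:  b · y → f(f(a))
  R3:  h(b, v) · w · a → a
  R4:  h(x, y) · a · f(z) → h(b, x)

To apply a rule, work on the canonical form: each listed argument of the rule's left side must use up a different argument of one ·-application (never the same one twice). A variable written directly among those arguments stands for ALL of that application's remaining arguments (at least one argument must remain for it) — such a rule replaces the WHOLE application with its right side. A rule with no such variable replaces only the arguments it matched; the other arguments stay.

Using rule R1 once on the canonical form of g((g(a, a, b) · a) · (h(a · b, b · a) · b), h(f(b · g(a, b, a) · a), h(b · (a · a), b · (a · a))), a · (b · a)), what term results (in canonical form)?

Canonical form:  g(a · b · g(a, a, b) · h(a · b, a · b), h(f(a · b · g(a, b, a)), h(a · b, a · b)), a · b)
Apply R1:  consuming a, g(a, b, a);  w := b
The extension variable absorbs all remaining arguments, so the whole application is rewritten.
Result:  g(a · b · g(a, a, b) · h(a · b, a · b), h(f(f(b)), h(a · b, a · b)), a · b)

Answer: g(a · b · g(a, a, b) · h(a · b, a · b), h(f(f(b)), h(a · b, a · b)), a · b)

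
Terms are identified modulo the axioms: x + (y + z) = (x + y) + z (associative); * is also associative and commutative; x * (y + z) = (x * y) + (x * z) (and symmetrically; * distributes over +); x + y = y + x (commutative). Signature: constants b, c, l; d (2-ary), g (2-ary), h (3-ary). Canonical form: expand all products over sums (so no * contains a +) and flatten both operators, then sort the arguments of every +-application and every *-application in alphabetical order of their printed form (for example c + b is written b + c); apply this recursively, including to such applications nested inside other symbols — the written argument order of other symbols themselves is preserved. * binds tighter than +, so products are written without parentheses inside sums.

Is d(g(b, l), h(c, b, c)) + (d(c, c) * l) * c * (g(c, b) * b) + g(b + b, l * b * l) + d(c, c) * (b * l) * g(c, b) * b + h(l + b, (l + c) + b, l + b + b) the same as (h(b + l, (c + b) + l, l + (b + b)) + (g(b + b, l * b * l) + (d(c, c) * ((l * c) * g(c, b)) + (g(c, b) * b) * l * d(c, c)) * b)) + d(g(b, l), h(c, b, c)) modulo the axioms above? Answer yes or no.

Left:  d(g(b, l), h(c, b, c)) + (d(c, c) * l) * c * (g(c, b) * b) + g(b + b, l * b * l) + d(c, c) * (b * l) * g(c, b) * b + h(l + b, (l + c) + b, l + b + b)
  Un-nest:  d(g(b, l), h(c, b, c)) + b * c * d(c, c) * g(c, b) * l + g(b + b, b * l * l) + b * b * d(c, c) * g(c, b) * l + h(b + l, b + c + l, b + b + l)
  Sort arguments:  b * b * d(c, c) * g(c, b) * l + b * c * d(c, c) * g(c, b) * l + d(g(b, l), h(c, b, c)) + g(b + b, b * l * l) + h(b + l, b + c + l, b + b + l)
Right:  (h(b + l, (c + b) + l, l + (b + b)) + (g(b + b, l * b * l) + (d(c, c) * ((l * c) * g(c, b)) + (g(c, b) * b) * l * d(c, c)) * b)) + d(g(b, l), h(c, b, c))
  Distribute:  h(b + l, b + c + l, b + b + l) + g(b + b, b * l * l) + b * c * d(c, c) * g(c, b) * l + b * b * d(c, c) * g(c, b) * l + d(g(b, l), h(c, b, c))
  Sort arguments:  b * b * d(c, c) * g(c, b) * l + b * c * d(c, c) * g(c, b) * l + d(g(b, l), h(c, b, c)) + g(b + b, b * l * l) + h(b + l, b + c + l, b + b + l)

Answer: yes — both canonical forms are b * b * d(c, c) * g(c, b) * l + b * c * d(c, c) * g(c, b) * l + d(g(b, l), h(c, b, c)) + g(b + b, b * l * l) + h(b + l, b + c + l, b + b + l)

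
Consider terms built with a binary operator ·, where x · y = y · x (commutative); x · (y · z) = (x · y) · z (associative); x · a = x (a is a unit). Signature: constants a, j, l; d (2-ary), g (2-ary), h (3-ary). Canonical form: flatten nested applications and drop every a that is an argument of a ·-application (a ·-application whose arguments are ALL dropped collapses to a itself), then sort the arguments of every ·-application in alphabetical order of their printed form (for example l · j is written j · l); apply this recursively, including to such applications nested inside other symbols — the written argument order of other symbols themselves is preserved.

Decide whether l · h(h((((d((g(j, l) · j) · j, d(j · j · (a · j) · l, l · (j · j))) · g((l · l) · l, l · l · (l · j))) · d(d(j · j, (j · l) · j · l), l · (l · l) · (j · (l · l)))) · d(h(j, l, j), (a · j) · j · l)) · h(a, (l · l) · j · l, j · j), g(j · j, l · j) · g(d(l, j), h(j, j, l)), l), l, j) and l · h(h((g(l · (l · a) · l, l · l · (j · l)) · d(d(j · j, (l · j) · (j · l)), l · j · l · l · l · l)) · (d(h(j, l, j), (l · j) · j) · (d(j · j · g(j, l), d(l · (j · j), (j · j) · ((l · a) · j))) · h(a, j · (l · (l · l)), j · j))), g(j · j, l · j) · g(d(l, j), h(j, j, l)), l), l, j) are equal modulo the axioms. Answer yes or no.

Answer: no — h(h(d(d(j · j, j · j · l · l), j · l · l · l · l · l) · d(g(j, l) · j · j, d(j · j · j · l, j · j · l)) · d(h(j, l, j), j · j · l) · g(l · l · l, j · l · l · l) · h(a, j · l · l · l, j · j), g(d(l, j), h(j, j, l)) · g(j · j, j · l), l), l, j) · l vs h(h(d(d(j · j, j · j · l · l), j · l · l · l · l · l) · d(g(j, l) · j · j, d(j · j · l, j · j · j · l)) · d(h(j, l, j), j · j · l) · g(l · l · l, j · l · l · l) · h(a, j · l · l · l, j · j), g(d(l, j), h(j, j, l)) · g(j · j, j · l), l), l, j) · l

Derivation:
Left:  l · h(h((((d((g(j, l) · j) · j, d(j · j · (a · j) · l, l · (j · j))) · g((l · l) · l, l · l · (l · j))) · d(d(j · j, (j · l) · j · l), l · (l · l) · (j · (l · l)))) · d(h(j, l, j), (a · j) · j · l)) · h(a, (l · l) · j · l, j · j), g(j · j, l · j) · g(d(l, j), h(j, j, l)), l), l, j)
  Simplify inside:  h(h((((d((g(j, l) · j) · j, d(j · j · (a · j) · l, l · (j · j))) · g((l · l) · l, l · l · (l · j))) · d(d(j · j, (j · l) · j · l), l · (l · l) · (j · (l · l)))) · d(h(j, l, j), (a · j) · j · l)) · h(a, (l · l) · j · l, j · j), g(j · j, l · j) · g(d(l, j), h(j, j, l)), l), l, j)  →  h(h(d(d(j · j, j · j · l · l), j · l · l · l · l · l) · d(g(j, l) · j · j, d(j · j · j · l, j · j · l)) · d(h(j, l, j), j · j · l) · g(l · l · l, j · l · l · l) · h(a, j · l · l · l, j · j), g(d(l, j), h(j, j, l)) · g(j · j, j · l), l), l, j)
  Sort:  h(h(d(d(j · j, j · j · l · l), j · l · l · l · l · l) · d(g(j, l) · j · j, d(j · j · j · l, j · j · l)) · d(h(j, l, j), j · j · l) · g(l · l · l, j · l · l · l) · h(a, j · l · l · l, j · j), g(d(l, j), h(j, j, l)) · g(j · j, j · l), l), l, j) · l
Right:  l · h(h((g(l · (l · a) · l, l · l · (j · l)) · d(d(j · j, (l · j) · (j · l)), l · j · l · l · l · l)) · (d(h(j, l, j), (l · j) · j) · (d(j · j · g(j, l), d(l · (j · j), (j · j) · ((l · a) · j))) · h(a, j · (l · (l · l)), j · j))), g(j · j, l · j) · g(d(l, j), h(j, j, l)), l), l, j)
  Inside:  h(h((g(l · (l · a) · l, l · l · (j · l)) · d(d(j · j, (l · j) · (j · l)), l · j · l · l · l · l)) · (d(h(j, l, j), (l · j) · j) · (d(j · j · g(j, l), d(l · (j · j), (j · j) · ((l · a) · j))) · h(a, j · (l · (l · l)), j · j))), g(j · j, l · j) · g(d(l, j), h(j, j, l)), l), l, j)  →  h(h(d(d(j · j, j · j · l · l), j · l · l · l · l · l) · d(g(j, l) · j · j, d(j · j · l, j · j · j · l)) · d(h(j, l, j), j · j · l) · g(l · l · l, j · l · l · l) · h(a, j · l · l · l, j · j), g(d(l, j), h(j, j, l)) · g(j · j, j · l), l), l, j)
  Sort:  h(h(d(d(j · j, j · j · l · l), j · l · l · l · l · l) · d(g(j, l) · j · j, d(j · j · l, j · j · j · l)) · d(h(j, l, j), j · j · l) · g(l · l · l, j · l · l · l) · h(a, j · l · l · l, j · j), g(d(l, j), h(j, j, l)) · g(j · j, j · l), l), l, j) · l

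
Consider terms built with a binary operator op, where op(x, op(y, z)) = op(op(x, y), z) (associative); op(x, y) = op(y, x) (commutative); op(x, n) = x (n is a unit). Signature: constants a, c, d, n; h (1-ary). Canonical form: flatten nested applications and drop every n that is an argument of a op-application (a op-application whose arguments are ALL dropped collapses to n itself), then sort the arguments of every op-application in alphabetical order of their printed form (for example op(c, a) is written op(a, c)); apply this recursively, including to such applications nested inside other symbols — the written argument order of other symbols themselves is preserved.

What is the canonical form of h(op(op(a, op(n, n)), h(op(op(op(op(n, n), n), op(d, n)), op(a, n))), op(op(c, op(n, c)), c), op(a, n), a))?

Descend into:  op(op(a, op(n, n)), h(op(op(op(op(n, n), n), op(d, n)), op(a, n))), op(op(c, op(n, c)), c), op(a, n), a)
Flatten:  op(a, n, n, h(op(op(op(op(n, n), n), op(d, n)), op(a, n))), c, n, c, c, a, n, a)
Inside:  h(op(op(op(op(n, n), n), op(d, n)), op(a, n)))  →  h(op(a, d))
Units out:  drop n (×4)
Sort:  op(a, a, a, c, c, c, h(op(a, d)))
Put back:  h(op(a, a, a, c, c, c, h(op(a, d))))

Answer: h(op(a, a, a, c, c, c, h(op(a, d))))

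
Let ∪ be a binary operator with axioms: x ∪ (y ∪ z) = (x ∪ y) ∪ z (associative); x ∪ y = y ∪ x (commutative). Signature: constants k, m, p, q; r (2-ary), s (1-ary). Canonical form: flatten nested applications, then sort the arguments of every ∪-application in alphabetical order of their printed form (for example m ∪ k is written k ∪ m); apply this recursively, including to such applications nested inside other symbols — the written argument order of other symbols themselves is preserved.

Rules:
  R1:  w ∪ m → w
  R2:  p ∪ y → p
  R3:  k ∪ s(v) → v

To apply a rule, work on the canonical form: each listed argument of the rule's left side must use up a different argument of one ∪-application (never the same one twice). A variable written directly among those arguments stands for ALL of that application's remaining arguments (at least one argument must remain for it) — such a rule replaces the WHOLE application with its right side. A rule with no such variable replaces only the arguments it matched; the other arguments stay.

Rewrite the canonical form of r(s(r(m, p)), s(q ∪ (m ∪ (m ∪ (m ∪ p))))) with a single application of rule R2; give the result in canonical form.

Answer: r(s(r(m, p)), s(p))

Derivation:
Canonical form:  r(s(r(m, p)), s(m ∪ m ∪ m ∪ p ∪ q))
R2 matches:  uses p;  y := m ∪ m ∪ m ∪ q
Every leftover argument binds to the variable; the entire application is replaced.
Giving:  r(s(r(m, p)), s(p))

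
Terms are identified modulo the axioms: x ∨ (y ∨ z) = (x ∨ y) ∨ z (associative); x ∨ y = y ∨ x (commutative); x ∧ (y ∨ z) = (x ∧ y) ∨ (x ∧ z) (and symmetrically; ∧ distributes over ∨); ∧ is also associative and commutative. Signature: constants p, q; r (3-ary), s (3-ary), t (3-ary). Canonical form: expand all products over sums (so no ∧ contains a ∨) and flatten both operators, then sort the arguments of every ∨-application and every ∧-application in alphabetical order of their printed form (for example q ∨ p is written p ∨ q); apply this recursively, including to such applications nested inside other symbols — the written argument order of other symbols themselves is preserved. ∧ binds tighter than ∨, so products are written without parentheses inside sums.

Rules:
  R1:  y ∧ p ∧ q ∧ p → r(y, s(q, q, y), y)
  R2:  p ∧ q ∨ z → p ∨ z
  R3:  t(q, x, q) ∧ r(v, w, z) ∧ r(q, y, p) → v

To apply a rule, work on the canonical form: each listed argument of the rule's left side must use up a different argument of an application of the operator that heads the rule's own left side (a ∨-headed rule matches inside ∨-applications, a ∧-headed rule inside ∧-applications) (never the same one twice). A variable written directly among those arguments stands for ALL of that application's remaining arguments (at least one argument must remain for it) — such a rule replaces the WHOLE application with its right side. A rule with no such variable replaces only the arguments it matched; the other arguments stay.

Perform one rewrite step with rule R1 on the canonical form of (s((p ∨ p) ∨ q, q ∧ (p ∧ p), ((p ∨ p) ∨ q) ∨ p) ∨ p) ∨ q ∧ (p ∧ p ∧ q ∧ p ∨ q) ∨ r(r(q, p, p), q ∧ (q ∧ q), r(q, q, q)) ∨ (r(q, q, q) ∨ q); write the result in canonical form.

Answer: p ∨ q ∨ q ∧ q ∨ r(p ∧ q, s(q, q, p ∧ q), p ∧ q) ∨ r(q, q, q) ∨ r(r(q, p, p), q ∧ q ∧ q, r(q, q, q)) ∨ s(p ∨ p ∨ q, p ∧ p ∧ q, p ∨ p ∨ p ∨ q)

Derivation:
Canonical form:  p ∨ p ∧ p ∧ p ∧ q ∧ q ∨ q ∨ q ∧ q ∨ r(q, q, q) ∨ r(r(q, p, p), q ∧ q ∧ q, r(q, q, q)) ∨ s(p ∨ p ∨ q, p ∧ p ∧ q, p ∨ p ∨ p ∨ q)
Match R1:  consume p, p, q;  y := p ∧ q
Every leftover argument binds to the variable; the entire application is replaced.
Result:  p ∨ q ∨ q ∧ q ∨ r(p ∧ q, s(q, q, p ∧ q), p ∧ q) ∨ r(q, q, q) ∨ r(r(q, p, p), q ∧ q ∧ q, r(q, q, q)) ∨ s(p ∨ p ∨ q, p ∧ p ∧ q, p ∨ p ∨ p ∨ q)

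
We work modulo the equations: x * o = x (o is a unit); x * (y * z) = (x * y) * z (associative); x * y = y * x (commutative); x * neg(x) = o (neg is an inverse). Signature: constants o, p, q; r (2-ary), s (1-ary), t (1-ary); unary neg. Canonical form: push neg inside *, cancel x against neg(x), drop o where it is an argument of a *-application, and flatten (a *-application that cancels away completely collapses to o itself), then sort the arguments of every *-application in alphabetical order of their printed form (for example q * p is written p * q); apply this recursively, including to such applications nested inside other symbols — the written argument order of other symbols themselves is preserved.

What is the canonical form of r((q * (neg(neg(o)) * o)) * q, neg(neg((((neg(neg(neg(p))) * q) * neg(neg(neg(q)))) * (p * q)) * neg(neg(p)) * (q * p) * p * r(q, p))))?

Focus inside:  (((neg(neg(neg(p))) * q) * neg(neg(neg(q)))) * (p * q)) * neg(neg(p)) * (q * p) * p * r(q, p)
Push neg inside:  distribute neg over * and collapse double neg
Collect terms:  p * p * p * q * q * r(q, p)
Put back:  r(q * q, p * p * p * q * q * r(q, p))

Answer: r(q * q, p * p * p * q * q * r(q, p))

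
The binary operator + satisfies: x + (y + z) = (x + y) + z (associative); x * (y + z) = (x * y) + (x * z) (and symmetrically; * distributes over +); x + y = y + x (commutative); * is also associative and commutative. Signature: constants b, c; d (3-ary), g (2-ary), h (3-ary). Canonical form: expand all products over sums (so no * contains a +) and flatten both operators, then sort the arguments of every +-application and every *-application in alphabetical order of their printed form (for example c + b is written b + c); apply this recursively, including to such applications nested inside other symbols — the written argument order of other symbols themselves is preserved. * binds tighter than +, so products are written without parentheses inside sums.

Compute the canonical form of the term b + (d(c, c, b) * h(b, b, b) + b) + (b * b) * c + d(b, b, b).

Answer: b + b + b * b * c + d(b, b, b) + d(c, c, b) * h(b, b, b)

Derivation:
Un-nest:  b + d(c, c, b) * h(b, b, b) + b + b * b * c + d(b, b, b)
Order the arguments:  b + b + b * b * c + d(b, b, b) + d(c, c, b) * h(b, b, b)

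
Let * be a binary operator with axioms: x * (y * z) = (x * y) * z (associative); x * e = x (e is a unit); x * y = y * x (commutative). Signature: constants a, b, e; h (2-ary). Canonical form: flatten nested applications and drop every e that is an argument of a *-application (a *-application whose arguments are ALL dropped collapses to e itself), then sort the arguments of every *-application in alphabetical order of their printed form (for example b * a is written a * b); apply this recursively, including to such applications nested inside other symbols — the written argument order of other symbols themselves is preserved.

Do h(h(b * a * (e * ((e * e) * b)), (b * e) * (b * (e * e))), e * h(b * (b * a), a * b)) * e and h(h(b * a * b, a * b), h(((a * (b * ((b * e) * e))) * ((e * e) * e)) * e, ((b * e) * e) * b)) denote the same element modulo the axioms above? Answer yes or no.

Left:  h(h(b * a * (e * ((e * e) * b)), (b * e) * (b * (e * e))), e * h(b * (b * a), a * b)) * e
  Canonicalize subterm:  h(h(b * a * (e * ((e * e) * b)), (b * e) * (b * (e * e))), e * h(b * (b * a), a * b))  →  h(h(a * b * b, b * b), h(a * b * b, a * b))
  Unit:  drop e
  Sort:  h(h(a * b * b, b * b), h(a * b * b, a * b))
Right:  h(h(b * a * b, a * b), h(((a * (b * ((b * e) * e))) * ((e * e) * e)) * e, ((b * e) * e) * b))
  Descend into:  ((a * (b * ((b * e) * e))) * ((e * e) * e)) * e
  Un-nest:  a * b * b * e * e * e * e * e * e
  Unit:  drop e (×6)
  Sort arguments:  a * b * b
  Put back:  h(h(a * b * b, a * b), h(a * b * b, b * b))

Answer: no — h(h(a * b * b, b * b), h(a * b * b, a * b)) vs h(h(a * b * b, a * b), h(a * b * b, b * b))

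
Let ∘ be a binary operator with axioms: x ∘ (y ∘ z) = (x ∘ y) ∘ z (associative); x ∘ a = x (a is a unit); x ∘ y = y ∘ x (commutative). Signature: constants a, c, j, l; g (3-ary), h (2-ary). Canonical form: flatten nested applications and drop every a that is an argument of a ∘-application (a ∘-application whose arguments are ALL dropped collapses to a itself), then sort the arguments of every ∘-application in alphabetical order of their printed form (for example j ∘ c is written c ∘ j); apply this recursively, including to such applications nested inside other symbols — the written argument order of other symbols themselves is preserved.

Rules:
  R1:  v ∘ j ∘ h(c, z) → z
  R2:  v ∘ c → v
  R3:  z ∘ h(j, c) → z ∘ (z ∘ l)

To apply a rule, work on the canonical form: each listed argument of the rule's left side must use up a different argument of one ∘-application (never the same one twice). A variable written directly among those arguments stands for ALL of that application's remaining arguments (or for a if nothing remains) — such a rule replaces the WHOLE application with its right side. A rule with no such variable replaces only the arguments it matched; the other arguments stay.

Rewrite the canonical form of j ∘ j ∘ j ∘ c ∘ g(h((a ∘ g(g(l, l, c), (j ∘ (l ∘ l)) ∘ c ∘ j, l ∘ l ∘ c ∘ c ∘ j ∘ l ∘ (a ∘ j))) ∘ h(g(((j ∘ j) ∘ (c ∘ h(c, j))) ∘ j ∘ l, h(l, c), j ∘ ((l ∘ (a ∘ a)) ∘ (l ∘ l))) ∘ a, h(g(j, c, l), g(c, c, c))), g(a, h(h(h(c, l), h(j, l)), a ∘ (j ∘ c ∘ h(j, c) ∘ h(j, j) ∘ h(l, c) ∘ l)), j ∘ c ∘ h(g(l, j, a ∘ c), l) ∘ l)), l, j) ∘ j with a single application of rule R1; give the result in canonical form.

Canonical form:  c ∘ g(h(g(g(l, l, c), c ∘ j ∘ j ∘ l ∘ l, c ∘ c ∘ j ∘ j ∘ l ∘ l ∘ l) ∘ h(g(c ∘ h(c, j) ∘ j ∘ j ∘ j ∘ l, h(l, c), j ∘ l ∘ l ∘ l), h(g(j, c, l), g(c, c, c))), g(a, h(h(h(c, l), h(j, l)), c ∘ h(j, c) ∘ h(j, j) ∘ h(l, c) ∘ j ∘ l), c ∘ h(g(l, j, c), l) ∘ j ∘ l)), l, j) ∘ j ∘ j ∘ j ∘ j
Match R1:  consume h(c, j), j;  v := c ∘ j ∘ j ∘ l, z := j
Every leftover argument binds to the variable; the entire application is replaced.
Giving:  c ∘ g(h(g(g(l, l, c), c ∘ j ∘ j ∘ l ∘ l, c ∘ c ∘ j ∘ j ∘ l ∘ l ∘ l) ∘ h(g(j, h(l, c), j ∘ l ∘ l ∘ l), h(g(j, c, l), g(c, c, c))), g(a, h(h(h(c, l), h(j, l)), c ∘ h(j, c) ∘ h(j, j) ∘ h(l, c) ∘ j ∘ l), c ∘ h(g(l, j, c), l) ∘ j ∘ l)), l, j) ∘ j ∘ j ∘ j ∘ j

Answer: c ∘ g(h(g(g(l, l, c), c ∘ j ∘ j ∘ l ∘ l, c ∘ c ∘ j ∘ j ∘ l ∘ l ∘ l) ∘ h(g(j, h(l, c), j ∘ l ∘ l ∘ l), h(g(j, c, l), g(c, c, c))), g(a, h(h(h(c, l), h(j, l)), c ∘ h(j, c) ∘ h(j, j) ∘ h(l, c) ∘ j ∘ l), c ∘ h(g(l, j, c), l) ∘ j ∘ l)), l, j) ∘ j ∘ j ∘ j ∘ j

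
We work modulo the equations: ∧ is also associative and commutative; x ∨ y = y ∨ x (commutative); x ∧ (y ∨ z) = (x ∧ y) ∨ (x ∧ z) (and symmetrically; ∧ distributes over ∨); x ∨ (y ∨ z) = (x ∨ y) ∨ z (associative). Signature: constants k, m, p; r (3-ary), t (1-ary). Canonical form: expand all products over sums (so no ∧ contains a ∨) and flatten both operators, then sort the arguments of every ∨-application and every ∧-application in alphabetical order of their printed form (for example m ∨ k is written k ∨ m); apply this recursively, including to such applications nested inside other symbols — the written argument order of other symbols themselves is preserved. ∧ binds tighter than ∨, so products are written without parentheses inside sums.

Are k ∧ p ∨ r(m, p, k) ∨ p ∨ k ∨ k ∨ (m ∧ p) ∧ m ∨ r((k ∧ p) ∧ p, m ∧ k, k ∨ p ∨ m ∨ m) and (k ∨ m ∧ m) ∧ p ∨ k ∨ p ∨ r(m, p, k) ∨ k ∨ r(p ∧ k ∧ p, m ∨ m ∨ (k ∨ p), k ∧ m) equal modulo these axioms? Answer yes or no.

Answer: no — k ∨ k ∨ k ∧ p ∨ m ∧ m ∧ p ∨ p ∨ r(k ∧ p ∧ p, k ∧ m, k ∨ m ∨ m ∨ p) ∨ r(m, p, k) vs k ∨ k ∨ k ∧ p ∨ m ∧ m ∧ p ∨ p ∨ r(k ∧ p ∧ p, k ∨ m ∨ m ∨ p, k ∧ m) ∨ r(m, p, k)

Derivation:
Left:  k ∧ p ∨ r(m, p, k) ∨ p ∨ k ∨ k ∨ (m ∧ p) ∧ m ∨ r((k ∧ p) ∧ p, m ∧ k, k ∨ p ∨ m ∨ m)
  Flatten:  k ∧ p ∨ r(m, p, k) ∨ p ∨ k ∨ k ∨ m ∧ m ∧ p ∨ r(k ∧ p ∧ p, k ∧ m, k ∨ m ∨ m ∨ p)
  Sort arguments:  k ∨ k ∨ k ∧ p ∨ m ∧ m ∧ p ∨ p ∨ r(k ∧ p ∧ p, k ∧ m, k ∨ m ∨ m ∨ p) ∨ r(m, p, k)
Right:  (k ∨ m ∧ m) ∧ p ∨ k ∨ p ∨ r(m, p, k) ∨ k ∨ r(p ∧ k ∧ p, m ∨ m ∨ (k ∨ p), k ∧ m)
  Expand products over sums:  k ∧ p ∨ m ∧ m ∧ p ∨ k ∨ p ∨ r(m, p, k) ∨ k ∨ r(k ∧ p ∧ p, k ∨ m ∨ m ∨ p, k ∧ m)
  Sort:  k ∨ k ∨ k ∧ p ∨ m ∧ m ∧ p ∨ p ∨ r(k ∧ p ∧ p, k ∨ m ∨ m ∨ p, k ∧ m) ∨ r(m, p, k)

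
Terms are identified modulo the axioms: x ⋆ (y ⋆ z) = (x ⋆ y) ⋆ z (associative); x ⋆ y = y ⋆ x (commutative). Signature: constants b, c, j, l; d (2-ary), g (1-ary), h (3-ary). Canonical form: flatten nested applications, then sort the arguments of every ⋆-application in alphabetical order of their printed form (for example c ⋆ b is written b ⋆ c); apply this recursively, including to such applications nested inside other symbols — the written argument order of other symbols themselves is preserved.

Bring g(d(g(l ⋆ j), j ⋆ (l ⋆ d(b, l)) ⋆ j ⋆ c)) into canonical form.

Descend into:  j ⋆ (l ⋆ d(b, l)) ⋆ j ⋆ c
Un-nest:  j ⋆ l ⋆ d(b, l) ⋆ j ⋆ c
Order the arguments:  c ⋆ d(b, l) ⋆ j ⋆ j ⋆ l
Reassemble:  g(d(g(j ⋆ l), c ⋆ d(b, l) ⋆ j ⋆ j ⋆ l))

Answer: g(d(g(j ⋆ l), c ⋆ d(b, l) ⋆ j ⋆ j ⋆ l))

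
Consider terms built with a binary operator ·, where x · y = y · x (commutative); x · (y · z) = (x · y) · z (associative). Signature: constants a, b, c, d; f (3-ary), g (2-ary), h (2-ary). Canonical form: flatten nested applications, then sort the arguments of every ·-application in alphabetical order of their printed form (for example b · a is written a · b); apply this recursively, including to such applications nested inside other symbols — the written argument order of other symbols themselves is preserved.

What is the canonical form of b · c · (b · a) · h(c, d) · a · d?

Merge nested applications:  b · c · b · a · h(c, d) · a · d
Sort:  a · a · b · b · c · d · h(c, d)

Answer: a · a · b · b · c · d · h(c, d)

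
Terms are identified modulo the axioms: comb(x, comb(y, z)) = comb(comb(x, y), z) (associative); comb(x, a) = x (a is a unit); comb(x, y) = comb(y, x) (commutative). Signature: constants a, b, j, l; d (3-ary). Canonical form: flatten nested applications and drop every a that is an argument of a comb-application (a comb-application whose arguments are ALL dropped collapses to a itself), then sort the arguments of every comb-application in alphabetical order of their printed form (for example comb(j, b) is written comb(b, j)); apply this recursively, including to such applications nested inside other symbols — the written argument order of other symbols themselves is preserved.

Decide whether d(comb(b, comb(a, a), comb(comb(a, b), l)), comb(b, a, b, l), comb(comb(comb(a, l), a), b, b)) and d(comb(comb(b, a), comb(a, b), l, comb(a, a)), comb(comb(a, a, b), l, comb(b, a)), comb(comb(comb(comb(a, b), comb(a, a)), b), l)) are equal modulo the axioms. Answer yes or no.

Answer: yes — both canonical forms are d(comb(b, b, l), comb(b, b, l), comb(b, b, l))

Derivation:
Left:  d(comb(b, comb(a, a), comb(comb(a, b), l)), comb(b, a, b, l), comb(comb(comb(a, l), a), b, b))
  Descend into:  comb(b, comb(a, a), comb(comb(a, b), l))
  Merge nested applications:  comb(b, a, a, a, b, l)
  Unit:  drop a (×3)
  Sort arguments:  comb(b, b, l)
  Reassemble:  d(comb(b, b, l), comb(b, b, l), comb(b, b, l))
Right:  d(comb(comb(b, a), comb(a, b), l, comb(a, a)), comb(comb(a, a, b), l, comb(b, a)), comb(comb(comb(comb(a, b), comb(a, a)), b), l))
  Work inside:  comb(comb(comb(comb(a, b), comb(a, a)), b), l)
  Flatten:  comb(a, b, a, a, b, l)
  Units out:  drop a (×3)
  Sort arguments:  comb(b, b, l)
  Put back:  d(comb(b, b, l), comb(b, b, l), comb(b, b, l))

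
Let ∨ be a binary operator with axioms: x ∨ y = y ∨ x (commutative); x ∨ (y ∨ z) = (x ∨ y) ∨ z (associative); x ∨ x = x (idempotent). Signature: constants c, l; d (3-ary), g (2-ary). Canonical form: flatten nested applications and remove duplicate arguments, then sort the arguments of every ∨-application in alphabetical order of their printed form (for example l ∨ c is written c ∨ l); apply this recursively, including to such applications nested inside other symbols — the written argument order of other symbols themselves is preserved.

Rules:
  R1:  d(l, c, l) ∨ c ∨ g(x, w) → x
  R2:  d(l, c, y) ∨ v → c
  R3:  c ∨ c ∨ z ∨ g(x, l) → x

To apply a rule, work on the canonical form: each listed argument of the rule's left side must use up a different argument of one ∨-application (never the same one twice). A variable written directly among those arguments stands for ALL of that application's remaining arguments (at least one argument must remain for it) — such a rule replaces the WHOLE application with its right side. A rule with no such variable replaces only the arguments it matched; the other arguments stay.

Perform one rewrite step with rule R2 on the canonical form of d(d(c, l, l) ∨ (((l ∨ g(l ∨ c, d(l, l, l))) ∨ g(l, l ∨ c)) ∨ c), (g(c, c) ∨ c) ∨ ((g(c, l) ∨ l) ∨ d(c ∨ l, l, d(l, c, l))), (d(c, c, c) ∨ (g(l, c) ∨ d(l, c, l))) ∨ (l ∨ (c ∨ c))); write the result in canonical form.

Canonical form:  d(c ∨ d(c, l, l) ∨ g(c ∨ l, d(l, l, l)) ∨ g(l, c ∨ l) ∨ l, c ∨ d(c ∨ l, l, d(l, c, l)) ∨ g(c, c) ∨ g(c, l) ∨ l, c ∨ d(c, c, c) ∨ d(l, c, l) ∨ g(l, c) ∨ l)
Apply R2:  consuming d(l, c, l);  v := c ∨ d(c, c, c) ∨ g(l, c) ∨ l, y := l
The variable takes the whole remainder — replace the entire application.
Giving:  d(c ∨ d(c, l, l) ∨ g(c ∨ l, d(l, l, l)) ∨ g(l, c ∨ l) ∨ l, c ∨ d(c ∨ l, l, d(l, c, l)) ∨ g(c, c) ∨ g(c, l) ∨ l, c)

Answer: d(c ∨ d(c, l, l) ∨ g(c ∨ l, d(l, l, l)) ∨ g(l, c ∨ l) ∨ l, c ∨ d(c ∨ l, l, d(l, c, l)) ∨ g(c, c) ∨ g(c, l) ∨ l, c)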